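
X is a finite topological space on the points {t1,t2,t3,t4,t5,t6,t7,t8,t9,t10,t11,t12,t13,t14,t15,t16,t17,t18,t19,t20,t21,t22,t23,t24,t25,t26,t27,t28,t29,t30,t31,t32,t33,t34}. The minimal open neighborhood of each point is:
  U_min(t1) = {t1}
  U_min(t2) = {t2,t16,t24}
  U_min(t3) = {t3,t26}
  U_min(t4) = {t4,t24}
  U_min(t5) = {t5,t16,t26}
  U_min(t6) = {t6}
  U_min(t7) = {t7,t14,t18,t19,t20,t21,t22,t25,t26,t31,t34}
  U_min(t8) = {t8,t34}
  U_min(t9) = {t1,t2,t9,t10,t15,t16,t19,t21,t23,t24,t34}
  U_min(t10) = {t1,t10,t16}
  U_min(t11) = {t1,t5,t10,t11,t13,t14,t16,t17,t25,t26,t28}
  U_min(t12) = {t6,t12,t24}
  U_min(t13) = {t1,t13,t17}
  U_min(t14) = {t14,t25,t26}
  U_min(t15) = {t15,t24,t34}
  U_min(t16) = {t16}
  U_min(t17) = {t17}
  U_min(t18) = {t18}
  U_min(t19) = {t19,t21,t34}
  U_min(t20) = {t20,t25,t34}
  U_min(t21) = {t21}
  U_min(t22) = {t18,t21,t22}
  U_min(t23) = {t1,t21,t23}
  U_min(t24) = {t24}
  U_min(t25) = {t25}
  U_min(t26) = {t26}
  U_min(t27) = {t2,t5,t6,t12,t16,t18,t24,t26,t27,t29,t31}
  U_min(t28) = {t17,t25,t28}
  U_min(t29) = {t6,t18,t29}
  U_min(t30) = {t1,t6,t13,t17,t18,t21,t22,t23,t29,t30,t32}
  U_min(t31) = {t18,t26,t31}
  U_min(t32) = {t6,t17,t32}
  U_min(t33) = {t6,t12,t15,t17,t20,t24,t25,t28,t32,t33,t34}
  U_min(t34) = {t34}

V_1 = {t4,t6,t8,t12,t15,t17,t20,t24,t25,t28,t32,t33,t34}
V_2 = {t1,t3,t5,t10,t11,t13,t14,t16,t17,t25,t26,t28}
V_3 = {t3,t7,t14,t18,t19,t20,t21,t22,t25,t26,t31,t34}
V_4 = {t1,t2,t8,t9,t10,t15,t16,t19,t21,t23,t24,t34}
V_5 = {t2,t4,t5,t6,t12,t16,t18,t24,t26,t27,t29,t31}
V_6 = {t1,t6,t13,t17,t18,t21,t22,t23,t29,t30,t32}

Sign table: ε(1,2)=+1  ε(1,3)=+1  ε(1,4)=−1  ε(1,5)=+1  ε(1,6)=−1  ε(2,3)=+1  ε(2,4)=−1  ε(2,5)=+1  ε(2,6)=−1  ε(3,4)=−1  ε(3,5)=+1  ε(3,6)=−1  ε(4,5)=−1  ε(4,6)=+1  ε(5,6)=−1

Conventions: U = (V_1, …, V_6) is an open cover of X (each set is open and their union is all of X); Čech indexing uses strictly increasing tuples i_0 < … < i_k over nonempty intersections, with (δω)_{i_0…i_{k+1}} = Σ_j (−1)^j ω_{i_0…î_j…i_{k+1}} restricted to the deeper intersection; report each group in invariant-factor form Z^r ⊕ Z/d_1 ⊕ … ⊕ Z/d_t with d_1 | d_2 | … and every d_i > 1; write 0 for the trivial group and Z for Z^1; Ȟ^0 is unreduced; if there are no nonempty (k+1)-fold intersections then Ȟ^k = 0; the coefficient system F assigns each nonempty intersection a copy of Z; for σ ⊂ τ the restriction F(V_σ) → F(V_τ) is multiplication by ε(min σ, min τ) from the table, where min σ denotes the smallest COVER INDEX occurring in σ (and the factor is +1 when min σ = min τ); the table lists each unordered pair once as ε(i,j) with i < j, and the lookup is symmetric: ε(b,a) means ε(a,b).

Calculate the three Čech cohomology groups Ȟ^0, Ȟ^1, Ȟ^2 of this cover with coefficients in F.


Ȟ^0 = Z,  Ȟ^1 = 0,  Ȟ^2 = Z/2

nonempty overlaps:
  V12={t17,t25,t28} V13={t20,t25,t34} V14={t8,t15,t24,t34} V15={t4,t6,t12,t24} V16={t6,t17,t32} V23={t3,t14,t25,t26} V24={t1,t10,t16} V25={t5,t16,t26} V26={t1,t13,t17} V34={t19,t21,t34} V35={t18,t26,t31} V36={t18,t21,t22} V45={t2,t16,t24} V46={t1,t21,t23} V56={t6,t18,t29}
  V123={t25} V126={t17} V134={t34} V145={t24} V156={t6} V235={t26} V245={t16} V246={t1} V346={t21} V356={t18}
C dims 6,15,10; δ0: rk 5, SNF 1^5; δ1: rk 10, SNF 1^9·2
degree 0: 6−5−0 = 1 → Ȟ^0 ≅ Z
degree 1: 15−10−5 = 0 → Ȟ^1 ≅ 0
degree 2: 10−0−10 = 0 plus torsion [2] → Ȟ^2 ≅ Z/2


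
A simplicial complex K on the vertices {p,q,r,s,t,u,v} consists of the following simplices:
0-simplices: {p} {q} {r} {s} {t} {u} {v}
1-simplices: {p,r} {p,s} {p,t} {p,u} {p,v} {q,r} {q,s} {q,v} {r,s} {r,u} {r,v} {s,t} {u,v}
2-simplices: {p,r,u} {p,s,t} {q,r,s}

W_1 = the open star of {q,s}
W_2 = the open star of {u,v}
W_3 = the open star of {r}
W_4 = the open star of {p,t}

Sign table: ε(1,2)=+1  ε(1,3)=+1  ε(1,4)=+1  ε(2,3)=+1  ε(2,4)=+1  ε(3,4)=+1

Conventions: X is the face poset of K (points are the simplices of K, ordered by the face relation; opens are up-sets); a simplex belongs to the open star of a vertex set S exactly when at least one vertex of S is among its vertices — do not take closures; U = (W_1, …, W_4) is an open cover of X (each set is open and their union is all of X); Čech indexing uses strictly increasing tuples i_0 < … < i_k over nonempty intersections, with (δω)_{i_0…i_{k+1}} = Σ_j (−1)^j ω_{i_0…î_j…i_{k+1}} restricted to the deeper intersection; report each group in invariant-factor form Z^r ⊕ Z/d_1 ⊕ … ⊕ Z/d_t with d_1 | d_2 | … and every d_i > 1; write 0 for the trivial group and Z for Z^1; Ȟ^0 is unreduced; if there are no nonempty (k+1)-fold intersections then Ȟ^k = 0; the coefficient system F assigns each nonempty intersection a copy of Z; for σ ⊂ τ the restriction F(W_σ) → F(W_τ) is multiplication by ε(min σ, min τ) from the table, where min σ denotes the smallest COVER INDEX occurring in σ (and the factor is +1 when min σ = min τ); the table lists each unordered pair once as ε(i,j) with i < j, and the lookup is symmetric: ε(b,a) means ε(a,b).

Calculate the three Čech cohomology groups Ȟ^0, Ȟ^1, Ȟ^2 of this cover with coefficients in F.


cover nerve:
  W1={{q},{s},{p,s},{q,r},{q,s},{q,v},{r,s},{s,t},{p,s,t},{q,r,s}} W2={{u},{v},{p,u},{p,v},{q,v},{r,u},{r,v},{u,v},{p,r,u}} W3={{r},{p,r},{q,r},{r,s},{r,u},{r,v},{p,r,u},{q,r,s}} W4={{p},{t},{p,r},{p,s},{p,t},{p,u},{p,v},{s,t},{p,r,u},{p,s,t}}
  W12={{q,v}} W13={{q,r},{r,s},{q,r,s}} W14={{p,s},{s,t},{p,s,t}} W23={{r,u},{r,v},{p,r,u}} W24={{p,u},{p,v},{p,r,u}} W34={{p,r},{p,r,u}}
  W234={{p,r,u}}
C dims 4,6,1; δ0: rk 3, SNF 1^3; δ1: rk 1, SNF 1^1
Ȟ^0: (4−3)−0=1 ⇒ Z
Ȟ^1: (6−1)−3=2 ⇒ Z^2
Ȟ^2: (1−0)−1=0 ⇒ 0

Ȟ^0 ≅ Z, Ȟ^1 ≅ Z^2 and Ȟ^2 ≅ 0


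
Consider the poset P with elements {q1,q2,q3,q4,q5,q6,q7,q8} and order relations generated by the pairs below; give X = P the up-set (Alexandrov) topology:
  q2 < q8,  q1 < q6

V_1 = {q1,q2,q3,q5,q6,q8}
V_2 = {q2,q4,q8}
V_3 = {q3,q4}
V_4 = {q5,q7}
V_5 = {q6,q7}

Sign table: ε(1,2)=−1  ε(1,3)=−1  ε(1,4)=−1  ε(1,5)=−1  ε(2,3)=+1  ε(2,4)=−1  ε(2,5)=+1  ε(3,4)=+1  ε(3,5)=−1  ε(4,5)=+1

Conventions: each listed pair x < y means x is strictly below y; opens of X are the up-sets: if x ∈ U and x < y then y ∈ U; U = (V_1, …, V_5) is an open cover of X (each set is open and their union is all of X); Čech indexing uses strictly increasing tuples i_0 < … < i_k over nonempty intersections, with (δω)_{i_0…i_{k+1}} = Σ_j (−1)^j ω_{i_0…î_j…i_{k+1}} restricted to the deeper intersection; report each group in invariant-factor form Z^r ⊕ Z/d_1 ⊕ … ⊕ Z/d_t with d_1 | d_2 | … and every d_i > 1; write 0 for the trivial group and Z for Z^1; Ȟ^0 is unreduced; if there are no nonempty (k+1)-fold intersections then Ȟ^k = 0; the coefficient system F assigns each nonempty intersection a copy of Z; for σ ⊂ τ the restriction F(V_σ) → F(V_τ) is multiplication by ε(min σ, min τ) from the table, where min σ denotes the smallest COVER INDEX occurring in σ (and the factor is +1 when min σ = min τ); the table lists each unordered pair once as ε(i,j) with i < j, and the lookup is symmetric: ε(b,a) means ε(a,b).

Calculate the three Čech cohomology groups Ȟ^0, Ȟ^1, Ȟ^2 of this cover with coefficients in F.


Ȟ^0 ≅ Z, Ȟ^1 ≅ Z^2, Ȟ^2 ≅ 0

nonempty intersections:
  V12={q2,q8} V13={q3} V14={q5} V15={q6} V23={q4} V45={q7}
C dims 5,6; δ0: rk 4, SNF 1^4
Ȟ^0: (5−4)−0=1 ⇒ Z
Ȟ^1: (6−0)−4=2 ⇒ Z^2
Ȟ^2: (0−0)−0=0 ⇒ 0


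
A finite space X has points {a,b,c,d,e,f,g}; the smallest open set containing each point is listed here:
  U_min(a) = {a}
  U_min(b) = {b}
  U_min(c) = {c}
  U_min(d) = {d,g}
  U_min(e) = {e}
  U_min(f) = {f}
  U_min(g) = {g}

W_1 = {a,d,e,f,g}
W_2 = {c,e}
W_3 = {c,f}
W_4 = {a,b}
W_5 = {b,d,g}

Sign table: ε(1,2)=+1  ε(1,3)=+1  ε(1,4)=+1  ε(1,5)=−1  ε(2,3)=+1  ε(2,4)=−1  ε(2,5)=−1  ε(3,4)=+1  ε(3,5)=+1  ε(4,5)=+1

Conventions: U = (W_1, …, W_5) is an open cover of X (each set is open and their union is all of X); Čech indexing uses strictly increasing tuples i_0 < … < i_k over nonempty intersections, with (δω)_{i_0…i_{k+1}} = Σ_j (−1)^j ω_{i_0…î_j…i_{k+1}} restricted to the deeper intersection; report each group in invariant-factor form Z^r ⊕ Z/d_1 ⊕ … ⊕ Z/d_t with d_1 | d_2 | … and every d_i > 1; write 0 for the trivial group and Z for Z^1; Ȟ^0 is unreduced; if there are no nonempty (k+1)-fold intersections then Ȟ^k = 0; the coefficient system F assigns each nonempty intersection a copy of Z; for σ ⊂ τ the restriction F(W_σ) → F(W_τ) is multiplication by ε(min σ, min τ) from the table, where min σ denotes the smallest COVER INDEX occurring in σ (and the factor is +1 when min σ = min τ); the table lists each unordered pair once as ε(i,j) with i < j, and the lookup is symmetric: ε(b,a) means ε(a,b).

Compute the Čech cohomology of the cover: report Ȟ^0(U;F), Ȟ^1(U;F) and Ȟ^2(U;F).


Ȟ^0 ≅ 0,  Ȟ^1 ≅ Z ⊕ Z/2,  Ȟ^2 ≅ 0

intersection data:
  W12={e} W13={f} W14={a} W15={d,g} W23={c} W45={b}
C dims 5,6; δ0: rk 5, SNF 1^4·2
Ȟ^0 = (5 − 5) − 0 = 0, so Ȟ^0 ≅ 0
Ȟ^1 = (6 − 0) − 5 = 1 plus torsion [2], so Ȟ^1 ≅ Z ⊕ Z/2
Ȟ^2 = (0 − 0) − 0 = 0, so Ȟ^2 ≅ 0


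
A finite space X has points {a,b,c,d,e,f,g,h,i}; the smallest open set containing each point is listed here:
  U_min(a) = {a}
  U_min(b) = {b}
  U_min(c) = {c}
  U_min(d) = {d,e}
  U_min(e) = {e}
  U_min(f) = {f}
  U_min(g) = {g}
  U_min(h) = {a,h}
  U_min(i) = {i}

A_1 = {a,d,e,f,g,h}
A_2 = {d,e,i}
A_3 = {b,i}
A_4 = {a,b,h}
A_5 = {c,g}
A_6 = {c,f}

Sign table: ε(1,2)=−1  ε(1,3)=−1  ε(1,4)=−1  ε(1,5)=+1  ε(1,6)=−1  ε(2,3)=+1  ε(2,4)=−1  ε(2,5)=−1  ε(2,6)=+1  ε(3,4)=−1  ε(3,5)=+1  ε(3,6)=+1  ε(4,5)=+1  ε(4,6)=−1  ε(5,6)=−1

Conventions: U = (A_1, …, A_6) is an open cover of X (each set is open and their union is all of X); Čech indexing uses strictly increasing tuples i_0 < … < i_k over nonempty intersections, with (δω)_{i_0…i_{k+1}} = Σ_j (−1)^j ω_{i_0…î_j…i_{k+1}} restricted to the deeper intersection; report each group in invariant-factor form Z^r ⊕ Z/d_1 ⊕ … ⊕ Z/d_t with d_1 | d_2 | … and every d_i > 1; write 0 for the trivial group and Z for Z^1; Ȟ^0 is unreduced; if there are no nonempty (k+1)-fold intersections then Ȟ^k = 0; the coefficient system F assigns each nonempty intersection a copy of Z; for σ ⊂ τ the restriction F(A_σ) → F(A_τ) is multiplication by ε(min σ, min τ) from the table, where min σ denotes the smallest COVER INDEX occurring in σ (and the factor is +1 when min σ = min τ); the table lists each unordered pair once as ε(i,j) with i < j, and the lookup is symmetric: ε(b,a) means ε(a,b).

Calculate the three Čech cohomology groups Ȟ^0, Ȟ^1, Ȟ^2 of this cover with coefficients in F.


nerve of the cover:
  A12={d,e} A14={a,h} A15={g} A16={f} A23={i} A34={b} A56={c}
C dims 6,7; δ0: rk 6, SNF 1^5·2
Ȟ^0 = (6 − 6) − 0 = 0, so Ȟ^0 ≅ 0
Ȟ^1 = (7 − 0) − 6 = 1 plus torsion [2], so Ȟ^1 ≅ Z ⊕ Z/2
Ȟ^2 = (0 − 0) − 0 = 0, so Ȟ^2 ≅ 0

Ȟ^0 = 0, Ȟ^1 = Z ⊕ Z/2, Ȟ^2 = 0


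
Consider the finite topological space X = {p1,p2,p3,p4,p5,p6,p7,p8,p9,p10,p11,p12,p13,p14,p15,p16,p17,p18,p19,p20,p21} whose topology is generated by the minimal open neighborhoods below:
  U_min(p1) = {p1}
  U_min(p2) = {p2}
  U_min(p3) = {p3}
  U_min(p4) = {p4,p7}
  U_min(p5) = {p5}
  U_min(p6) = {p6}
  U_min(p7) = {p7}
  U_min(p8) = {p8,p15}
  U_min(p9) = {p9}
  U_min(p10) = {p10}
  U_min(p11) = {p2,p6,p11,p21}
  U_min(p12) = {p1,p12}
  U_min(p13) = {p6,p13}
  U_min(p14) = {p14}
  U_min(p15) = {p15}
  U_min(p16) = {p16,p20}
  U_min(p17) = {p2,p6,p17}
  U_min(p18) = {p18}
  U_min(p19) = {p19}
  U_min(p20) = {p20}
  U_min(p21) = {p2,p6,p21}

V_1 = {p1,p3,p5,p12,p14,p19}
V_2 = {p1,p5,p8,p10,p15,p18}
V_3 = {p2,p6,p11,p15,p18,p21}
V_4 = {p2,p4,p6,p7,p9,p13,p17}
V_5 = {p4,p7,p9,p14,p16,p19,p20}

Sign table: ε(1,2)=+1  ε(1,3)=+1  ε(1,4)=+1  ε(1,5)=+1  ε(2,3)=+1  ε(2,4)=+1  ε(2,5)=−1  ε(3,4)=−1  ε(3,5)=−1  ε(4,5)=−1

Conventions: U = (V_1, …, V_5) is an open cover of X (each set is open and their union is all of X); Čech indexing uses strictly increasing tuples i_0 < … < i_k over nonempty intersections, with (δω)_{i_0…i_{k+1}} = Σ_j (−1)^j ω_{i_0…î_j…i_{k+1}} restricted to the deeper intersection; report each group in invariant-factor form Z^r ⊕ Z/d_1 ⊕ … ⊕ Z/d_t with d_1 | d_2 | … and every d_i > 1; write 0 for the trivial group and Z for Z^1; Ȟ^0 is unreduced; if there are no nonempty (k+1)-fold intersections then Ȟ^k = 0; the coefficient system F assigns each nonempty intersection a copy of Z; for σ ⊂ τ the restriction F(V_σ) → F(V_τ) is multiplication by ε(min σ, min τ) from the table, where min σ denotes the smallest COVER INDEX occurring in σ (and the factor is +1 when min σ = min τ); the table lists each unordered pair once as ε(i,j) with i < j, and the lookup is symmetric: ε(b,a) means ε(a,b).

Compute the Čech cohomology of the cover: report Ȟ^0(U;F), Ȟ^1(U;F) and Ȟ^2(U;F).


Ȟ^0 ≅ Z, Ȟ^1 ≅ Z, Ȟ^2 ≅ 0

nonempty intersections:
  V12={p1,p5} V15={p14,p19} V23={p15,p18} V34={p2,p6} V45={p4,p7,p9}
C dims 5,5; δ0: rk 4, SNF 1^4
Ȟ^0: (5−4)−0=1 ⇒ Z
Ȟ^1: (5−0)−4=1 ⇒ Z
Ȟ^2: (0−0)−0=0 ⇒ 0


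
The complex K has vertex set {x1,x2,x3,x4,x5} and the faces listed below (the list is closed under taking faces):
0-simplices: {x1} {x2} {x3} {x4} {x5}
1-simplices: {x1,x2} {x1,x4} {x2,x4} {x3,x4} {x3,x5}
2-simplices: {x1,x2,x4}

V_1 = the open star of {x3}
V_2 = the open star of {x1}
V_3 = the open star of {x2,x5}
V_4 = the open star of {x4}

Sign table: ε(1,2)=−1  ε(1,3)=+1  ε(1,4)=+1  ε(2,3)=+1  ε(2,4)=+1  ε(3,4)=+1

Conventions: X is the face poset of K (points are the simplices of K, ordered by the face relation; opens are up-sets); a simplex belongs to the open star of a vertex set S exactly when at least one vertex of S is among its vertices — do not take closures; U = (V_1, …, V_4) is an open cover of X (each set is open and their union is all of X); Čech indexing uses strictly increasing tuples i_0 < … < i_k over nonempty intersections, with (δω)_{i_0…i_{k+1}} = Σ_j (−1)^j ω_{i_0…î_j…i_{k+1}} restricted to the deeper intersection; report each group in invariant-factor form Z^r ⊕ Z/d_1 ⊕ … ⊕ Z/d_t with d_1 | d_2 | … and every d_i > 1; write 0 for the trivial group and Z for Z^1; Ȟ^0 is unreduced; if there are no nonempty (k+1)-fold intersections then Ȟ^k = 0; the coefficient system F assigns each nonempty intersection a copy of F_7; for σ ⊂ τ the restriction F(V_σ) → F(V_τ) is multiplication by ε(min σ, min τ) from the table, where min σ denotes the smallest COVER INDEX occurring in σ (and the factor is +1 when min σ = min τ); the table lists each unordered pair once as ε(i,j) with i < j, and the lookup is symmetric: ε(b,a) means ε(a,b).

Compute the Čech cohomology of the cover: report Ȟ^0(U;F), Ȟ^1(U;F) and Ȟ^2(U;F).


Ȟ^0 ≅ Z/7, Ȟ^1 ≅ Z/7, Ȟ^2 ≅ 0

nonempty overlaps:
  V1={{x3},{x3,x4},{x3,x5}} V2={{x1},{x1,x2},{x1,x4},{x1,x2,x4}} V3={{x2},{x5},{x1,x2},{x2,x4},{x3,x5},{x1,x2,x4}} V4={{x4},{x1,x4},{x2,x4},{x3,x4},{x1,x2,x4}}
  V13={{x3,x5}} V14={{x3,x4}} V23={{x1,x2},{x1,x2,x4}} V24={{x1,x4},{x1,x2,x4}} V34={{x2,x4},{x1,x2,x4}}
  V234={{x1,x2,x4}}
C dims 4,5,1; δ0: rk_F7 3; δ1: rk_F7 1
degree 0: 4−3−0 = 1 → Ȟ^0 ≅ Z/7
degree 1: 5−1−3 = 1 → Ȟ^1 ≅ Z/7
degree 2: 1−0−1 = 0 → Ȟ^2 ≅ 0


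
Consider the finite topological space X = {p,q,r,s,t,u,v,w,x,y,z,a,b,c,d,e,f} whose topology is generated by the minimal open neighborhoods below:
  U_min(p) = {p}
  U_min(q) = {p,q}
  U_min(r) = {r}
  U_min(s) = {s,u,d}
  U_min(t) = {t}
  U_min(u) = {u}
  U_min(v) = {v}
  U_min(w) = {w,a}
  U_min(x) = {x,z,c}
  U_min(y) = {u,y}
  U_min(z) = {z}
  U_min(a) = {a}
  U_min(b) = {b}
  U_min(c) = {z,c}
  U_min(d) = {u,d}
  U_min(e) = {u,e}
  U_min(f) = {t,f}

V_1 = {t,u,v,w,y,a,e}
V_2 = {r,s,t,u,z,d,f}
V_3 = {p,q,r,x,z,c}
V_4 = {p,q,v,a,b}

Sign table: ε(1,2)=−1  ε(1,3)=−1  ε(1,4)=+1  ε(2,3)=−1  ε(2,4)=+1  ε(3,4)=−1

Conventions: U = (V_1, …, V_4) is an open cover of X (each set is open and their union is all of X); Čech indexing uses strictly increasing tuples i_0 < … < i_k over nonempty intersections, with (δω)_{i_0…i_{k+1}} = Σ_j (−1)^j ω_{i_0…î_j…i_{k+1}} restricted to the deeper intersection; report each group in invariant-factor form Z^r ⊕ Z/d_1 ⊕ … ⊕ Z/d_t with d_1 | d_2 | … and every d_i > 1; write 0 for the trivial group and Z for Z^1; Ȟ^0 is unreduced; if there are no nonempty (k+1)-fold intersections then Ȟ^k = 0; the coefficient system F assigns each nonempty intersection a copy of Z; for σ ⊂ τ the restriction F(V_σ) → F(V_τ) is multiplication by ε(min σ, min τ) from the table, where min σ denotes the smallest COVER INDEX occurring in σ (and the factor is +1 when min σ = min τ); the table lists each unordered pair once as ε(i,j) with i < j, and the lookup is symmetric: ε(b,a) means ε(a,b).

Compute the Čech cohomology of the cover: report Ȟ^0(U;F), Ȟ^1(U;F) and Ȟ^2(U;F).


cover nerve:
  V12={t,u} V14={v,a} V23={r,z} V34={p,q}
C dims 4,4; δ0: rk 4, SNF 1^3·2
Ȟ^0: (4−4)−0=0 ⇒ 0
Ȟ^1: (4−0)−4=0 plus torsion [2] ⇒ Z/2
Ȟ^2: (0−0)−0=0 ⇒ 0

Ȟ^0 = 0, Ȟ^1 = Z/2, Ȟ^2 = 0


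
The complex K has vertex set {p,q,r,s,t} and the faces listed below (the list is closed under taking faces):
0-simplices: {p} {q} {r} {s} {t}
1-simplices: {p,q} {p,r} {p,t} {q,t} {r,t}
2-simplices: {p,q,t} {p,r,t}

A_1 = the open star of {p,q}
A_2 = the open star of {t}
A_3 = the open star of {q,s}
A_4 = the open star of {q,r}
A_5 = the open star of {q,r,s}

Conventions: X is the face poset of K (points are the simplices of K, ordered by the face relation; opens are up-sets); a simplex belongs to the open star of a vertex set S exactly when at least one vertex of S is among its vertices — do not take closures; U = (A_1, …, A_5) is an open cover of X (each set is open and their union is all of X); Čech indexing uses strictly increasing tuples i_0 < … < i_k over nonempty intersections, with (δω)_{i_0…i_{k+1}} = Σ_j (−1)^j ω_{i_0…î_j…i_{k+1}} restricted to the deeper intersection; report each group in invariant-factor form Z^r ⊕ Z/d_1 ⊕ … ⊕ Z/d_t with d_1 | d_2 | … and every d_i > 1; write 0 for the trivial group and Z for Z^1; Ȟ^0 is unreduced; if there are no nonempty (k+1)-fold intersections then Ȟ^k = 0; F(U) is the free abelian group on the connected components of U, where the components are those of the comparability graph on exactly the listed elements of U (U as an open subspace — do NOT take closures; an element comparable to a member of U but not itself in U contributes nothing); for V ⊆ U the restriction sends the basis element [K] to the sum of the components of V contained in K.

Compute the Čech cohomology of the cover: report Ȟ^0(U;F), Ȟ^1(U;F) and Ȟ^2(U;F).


cover nerve:
  A1={{p},{q},{p,q},{p,r},{p,t},{q,t},{p,q,t},{p,r,t}} A2={{t},{p,t},{q,t},{r,t},{p,q,t},{p,r,t}} A3={{q},{s},{p,q},{q,t},{p,q,t}} A4={{q},{r},{p,q},{p,r},{q,t},{r,t},{p,q,t},{p,r,t}} A5={{q},{r},{s},{p,q},{p,r},{q,t},{r,t},{p,q,t},{p,r,t}}
  A12={{p,t},{q,t},{p,q,t},{p,r,t}} A13={{q},{p,q},{q,t},{p,q,t}} A14={{q},{p,q},{p,r},{q,t},{p,q,t},{p,r,t}} A15={{q},{p,q},{p,r},{q,t},{p,q,t},{p,r,t}} A23={{q,t},{p,q,t}} A24={{q,t},{r,t},{p,q,t},{p,r,t}} A25={{q,t},{r,t},{p,q,t},{p,r,t}} A34={{q},{p,q},{q,t},{p,q,t}} A35={{q},{s},{p,q},{q,t},{p,q,t}} A45={{q},{r},{p,q},{p,r},{q,t},{r,t},{p,q,t},{p,r,t}}
  A123={{q,t},{p,q,t}} A124={{q,t},{p,q,t},{p,r,t}} A125={{q,t},{p,q,t},{p,r,t}} A134={{q},{p,q},{q,t},{p,q,t}} A135={{q},{p,q},{q,t},{p,q,t}} A145={{q},{p,q},{p,r},{q,t},{p,q,t},{p,r,t}} A234={{q,t},{p,q,t}} A235={{q,t},{p,q,t}} A245={{q,t},{r,t},{p,q,t},{p,r,t}} A345={{q},{p,q},{q,t},{p,q,t}}
  A1234={{q,t},{p,q,t}} A1235={{q,t},{p,q,t}} A1245={{q,t},{p,q,t},{p,r,t}} A1345={{q},{p,q},{q,t},{p,q,t}} A2345={{q,t},{p,q,t}}
  A12345={{q,t},{p,q,t}}
components per intersection:
  A1: {{p},{q},{p,q},{p,r},{p,t},{q,t},{p,q,t},{p,r,t}}
  A2: {{t},{p,t},{q,t},{r,t},{p,q,t},{p,r,t}}
  A3: {{q},{p,q},{q,t},{p,q,t}} {{s}}
  A4: {{q},{p,q},{q,t},{p,q,t}} {{r},{p,r},{r,t},{p,r,t}}
  A5: {{q},{p,q},{q,t},{p,q,t}} {{r},{p,r},{r,t},{p,r,t}} {{s}}
  A12: {{p,t},{q,t},{p,q,t},{p,r,t}}
  A13: {{q},{p,q},{q,t},{p,q,t}}
  A14: {{q},{p,q},{q,t},{p,q,t}} {{p,r},{p,r,t}}
  A15: {{q},{p,q},{q,t},{p,q,t}} {{p,r},{p,r,t}}
  A23: {{q,t},{p,q,t}}
  A24: {{q,t},{p,q,t}} {{r,t},{p,r,t}}
  A25: {{q,t},{p,q,t}} {{r,t},{p,r,t}}
  A34: {{q},{p,q},{q,t},{p,q,t}}
  A35: {{q},{p,q},{q,t},{p,q,t}} {{s}}
  A45: {{q},{p,q},{q,t},{p,q,t}} {{r},{p,r},{r,t},{p,r,t}}
  A123: {{q,t},{p,q,t}}
  A124: {{q,t},{p,q,t}} {{p,r,t}}
  A125: {{q,t},{p,q,t}} {{p,r,t}}
  A134: {{q},{p,q},{q,t},{p,q,t}}
  A135: {{q},{p,q},{q,t},{p,q,t}}
  A145: {{q},{p,q},{q,t},{p,q,t}} {{p,r},{p,r,t}}
  A234: {{q,t},{p,q,t}}
  A235: {{q,t},{p,q,t}}
  A245: {{q,t},{p,q,t}} {{r,t},{p,r,t}}
  A345: {{q},{p,q},{q,t},{p,q,t}}
  A1234: {{q,t},{p,q,t}}
  A1235: {{q,t},{p,q,t}}
  A1245: {{q,t},{p,q,t}} {{p,r,t}}
  A1345: {{q},{p,q},{q,t},{p,q,t}}
  A2345: {{q,t},{p,q,t}}
  A12345: {{q,t},{p,q,t}}
C dims 9,16,14,6; δ0: rk 7, SNF 1^7; δ1: rk 9, SNF 1^9; δ2: rk 5, SNF 1^5
Ȟ^0: (9−7)−0=2 ⇒ Z^2
Ȟ^1: (16−9)−7=0 ⇒ 0
Ȟ^2: (14−5)−9=0 ⇒ 0

Ȟ^0 ≅ Z^2, Ȟ^1 ≅ 0 and Ȟ^2 ≅ 0


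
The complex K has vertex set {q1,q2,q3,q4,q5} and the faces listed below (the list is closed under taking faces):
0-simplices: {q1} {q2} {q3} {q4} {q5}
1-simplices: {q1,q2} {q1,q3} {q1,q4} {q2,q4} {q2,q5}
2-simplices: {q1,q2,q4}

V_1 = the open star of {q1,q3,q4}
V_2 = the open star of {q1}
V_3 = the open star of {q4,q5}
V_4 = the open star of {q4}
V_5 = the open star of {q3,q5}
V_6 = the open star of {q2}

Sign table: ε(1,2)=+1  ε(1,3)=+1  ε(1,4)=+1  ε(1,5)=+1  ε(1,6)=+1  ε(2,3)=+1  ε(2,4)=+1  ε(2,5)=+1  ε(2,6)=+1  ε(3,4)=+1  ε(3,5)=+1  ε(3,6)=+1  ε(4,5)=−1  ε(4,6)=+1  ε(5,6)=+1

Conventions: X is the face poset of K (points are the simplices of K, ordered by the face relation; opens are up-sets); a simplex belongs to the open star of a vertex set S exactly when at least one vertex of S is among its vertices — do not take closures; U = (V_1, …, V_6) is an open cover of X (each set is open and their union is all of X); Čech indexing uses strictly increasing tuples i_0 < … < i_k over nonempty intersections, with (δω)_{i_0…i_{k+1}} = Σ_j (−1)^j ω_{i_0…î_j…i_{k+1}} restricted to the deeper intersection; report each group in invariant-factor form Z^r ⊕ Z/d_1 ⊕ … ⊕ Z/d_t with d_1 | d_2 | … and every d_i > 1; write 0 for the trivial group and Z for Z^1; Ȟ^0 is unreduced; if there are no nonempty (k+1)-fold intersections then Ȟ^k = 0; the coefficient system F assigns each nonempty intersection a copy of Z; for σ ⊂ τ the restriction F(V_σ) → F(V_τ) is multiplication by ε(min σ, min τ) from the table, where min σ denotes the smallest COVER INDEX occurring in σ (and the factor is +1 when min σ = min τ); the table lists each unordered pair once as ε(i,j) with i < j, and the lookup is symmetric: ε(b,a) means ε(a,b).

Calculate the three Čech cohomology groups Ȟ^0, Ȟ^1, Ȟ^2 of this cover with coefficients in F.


Ȟ^0 ≅ Z, Ȟ^1 ≅ Z and Ȟ^2 ≅ 0

nonempty intersections:
  V1={{q1},{q3},{q4},{q1,q2},{q1,q3},{q1,q4},{q2,q4},{q1,q2,q4}} V2={{q1},{q1,q2},{q1,q3},{q1,q4},{q1,q2,q4}} V3={{q4},{q5},{q1,q4},{q2,q4},{q2,q5},{q1,q2,q4}} V4={{q4},{q1,q4},{q2,q4},{q1,q2,q4}} V5={{q3},{q5},{q1,q3},{q2,q5}} V6={{q2},{q1,q2},{q2,q4},{q2,q5},{q1,q2,q4}}
  V12={{q1},{q1,q2},{q1,q3},{q1,q4},{q1,q2,q4}} V13={{q4},{q1,q4},{q2,q4},{q1,q2,q4}} V14={{q4},{q1,q4},{q2,q4},{q1,q2,q4}} V15={{q3},{q1,q3}} V16={{q1,q2},{q2,q4},{q1,q2,q4}} V23={{q1,q4},{q1,q2,q4}} V24={{q1,q4},{q1,q2,q4}} V25={{q1,q3}} V26={{q1,q2},{q1,q2,q4}} V34={{q4},{q1,q4},{q2,q4},{q1,q2,q4}} V35={{q5},{q2,q5}} V36={{q2,q4},{q2,q5},{q1,q2,q4}} V46={{q2,q4},{q1,q2,q4}} V56={{q2,q5}}
  V123={{q1,q4},{q1,q2,q4}} V124={{q1,q4},{q1,q2,q4}} V125={{q1,q3}} V126={{q1,q2},{q1,q2,q4}} V134={{q4},{q1,q4},{q2,q4},{q1,q2,q4}} V136={{q2,q4},{q1,q2,q4}} V146={{q2,q4},{q1,q2,q4}} V234={{q1,q4},{q1,q2,q4}} V236={{q1,q2,q4}} V246={{q1,q2,q4}} V346={{q2,q4},{q1,q2,q4}} V356={{q2,q5}}
  V1234={{q1,q4},{q1,q2,q4}} V1236={{q1,q2,q4}} V1246={{q1,q2,q4}} V1346={{q2,q4},{q1,q2,q4}} V2346={{q1,q2,q4}}
  V12346={{q1,q2,q4}}
C dims 6,14,12,5; δ0: rk 5, SNF 1^5; δ1: rk 8, SNF 1^8; δ2: rk 4, SNF 1^4
Ȟ^0: (6−5)−0=1 ⇒ Z
Ȟ^1: (14−8)−5=1 ⇒ Z
Ȟ^2: (12−4)−8=0 ⇒ 0


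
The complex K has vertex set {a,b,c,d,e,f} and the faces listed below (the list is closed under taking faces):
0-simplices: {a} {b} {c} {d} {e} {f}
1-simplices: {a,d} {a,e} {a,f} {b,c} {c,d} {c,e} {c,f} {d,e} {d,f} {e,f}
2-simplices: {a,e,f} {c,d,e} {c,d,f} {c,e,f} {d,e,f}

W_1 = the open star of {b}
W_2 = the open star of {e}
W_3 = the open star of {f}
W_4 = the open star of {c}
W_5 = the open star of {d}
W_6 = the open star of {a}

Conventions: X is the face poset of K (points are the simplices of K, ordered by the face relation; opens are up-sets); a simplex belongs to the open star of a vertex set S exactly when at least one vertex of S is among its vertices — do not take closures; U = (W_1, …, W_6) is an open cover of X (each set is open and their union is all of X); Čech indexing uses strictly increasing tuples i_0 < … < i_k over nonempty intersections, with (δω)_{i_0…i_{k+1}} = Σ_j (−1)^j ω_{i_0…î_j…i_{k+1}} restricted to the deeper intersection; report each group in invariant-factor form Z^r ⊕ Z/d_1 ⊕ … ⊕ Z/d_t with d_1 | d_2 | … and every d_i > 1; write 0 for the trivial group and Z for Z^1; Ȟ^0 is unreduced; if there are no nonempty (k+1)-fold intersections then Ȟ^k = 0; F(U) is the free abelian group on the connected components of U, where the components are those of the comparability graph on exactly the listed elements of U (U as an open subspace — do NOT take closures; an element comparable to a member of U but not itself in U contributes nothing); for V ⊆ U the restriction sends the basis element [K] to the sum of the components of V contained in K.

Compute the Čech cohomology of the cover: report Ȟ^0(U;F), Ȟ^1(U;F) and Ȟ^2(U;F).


Ȟ^0(U;F) ≅ Z,  Ȟ^1(U;F) ≅ Z,  Ȟ^2(U;F) ≅ Z

nerve simplices:
  W1={{b},{b,c}} W2={{e},{a,e},{c,e},{d,e},{e,f},{a,e,f},{c,d,e},{c,e,f},{d,e,f}} W3={{f},{a,f},{c,f},{d,f},{e,f},{a,e,f},{c,d,f},{c,e,f},{d,e,f}} W4={{c},{b,c},{c,d},{c,e},{c,f},{c,d,e},{c,d,f},{c,e,f}} W5={{d},{a,d},{c,d},{d,e},{d,f},{c,d,e},{c,d,f},{d,e,f}} W6={{a},{a,d},{a,e},{a,f},{a,e,f}}
  W14={{b,c}} W23={{e,f},{a,e,f},{c,e,f},{d,e,f}} W24={{c,e},{c,d,e},{c,e,f}} W25={{d,e},{c,d,e},{d,e,f}} W26={{a,e},{a,e,f}} W34={{c,f},{c,d,f},{c,e,f}} W35={{d,f},{c,d,f},{d,e,f}} W36={{a,f},{a,e,f}} W45={{c,d},{c,d,e},{c,d,f}} W56={{a,d}}
  W234={{c,e,f}} W235={{d,e,f}} W236={{a,e,f}} W245={{c,d,e}} W345={{c,d,f}}
components per intersection:
  W1: {{b},{b,c}}
  W2: {{e},{a,e},{c,e},{d,e},{e,f},{a,e,f},{c,d,e},{c,e,f},{d,e,f}}
  W3: {{f},{a,f},{c,f},{d,f},{e,f},{a,e,f},{c,d,f},{c,e,f},{d,e,f}}
  W4: {{c},{b,c},{c,d},{c,e},{c,f},{c,d,e},{c,d,f},{c,e,f}}
  W5: {{d},{a,d},{c,d},{d,e},{d,f},{c,d,e},{c,d,f},{d,e,f}}
  W6: {{a},{a,d},{a,e},{a,f},{a,e,f}}
  W14: {{b,c}}
  W23: {{e,f},{a,e,f},{c,e,f},{d,e,f}}
  W24: {{c,e},{c,d,e},{c,e,f}}
  W25: {{d,e},{c,d,e},{d,e,f}}
  W26: {{a,e},{a,e,f}}
  W34: {{c,f},{c,d,f},{c,e,f}}
  W35: {{d,f},{c,d,f},{d,e,f}}
  W36: {{a,f},{a,e,f}}
  W45: {{c,d},{c,d,e},{c,d,f}}
  W56: {{a,d}}
  W234: {{c,e,f}}
  W235: {{d,e,f}}
  W236: {{a,e,f}}
  W245: {{c,d,e}}
  W345: {{c,d,f}}
C dims 6,10,5; δ0: rk 5, SNF 1^5; δ1: rk 4, SNF 1^4
degree 0: 6−5−0 = 1 → Ȟ^0 ≅ Z
degree 1: 10−4−5 = 1 → Ȟ^1 ≅ Z
degree 2: 5−0−4 = 1 → Ȟ^2 ≅ Z


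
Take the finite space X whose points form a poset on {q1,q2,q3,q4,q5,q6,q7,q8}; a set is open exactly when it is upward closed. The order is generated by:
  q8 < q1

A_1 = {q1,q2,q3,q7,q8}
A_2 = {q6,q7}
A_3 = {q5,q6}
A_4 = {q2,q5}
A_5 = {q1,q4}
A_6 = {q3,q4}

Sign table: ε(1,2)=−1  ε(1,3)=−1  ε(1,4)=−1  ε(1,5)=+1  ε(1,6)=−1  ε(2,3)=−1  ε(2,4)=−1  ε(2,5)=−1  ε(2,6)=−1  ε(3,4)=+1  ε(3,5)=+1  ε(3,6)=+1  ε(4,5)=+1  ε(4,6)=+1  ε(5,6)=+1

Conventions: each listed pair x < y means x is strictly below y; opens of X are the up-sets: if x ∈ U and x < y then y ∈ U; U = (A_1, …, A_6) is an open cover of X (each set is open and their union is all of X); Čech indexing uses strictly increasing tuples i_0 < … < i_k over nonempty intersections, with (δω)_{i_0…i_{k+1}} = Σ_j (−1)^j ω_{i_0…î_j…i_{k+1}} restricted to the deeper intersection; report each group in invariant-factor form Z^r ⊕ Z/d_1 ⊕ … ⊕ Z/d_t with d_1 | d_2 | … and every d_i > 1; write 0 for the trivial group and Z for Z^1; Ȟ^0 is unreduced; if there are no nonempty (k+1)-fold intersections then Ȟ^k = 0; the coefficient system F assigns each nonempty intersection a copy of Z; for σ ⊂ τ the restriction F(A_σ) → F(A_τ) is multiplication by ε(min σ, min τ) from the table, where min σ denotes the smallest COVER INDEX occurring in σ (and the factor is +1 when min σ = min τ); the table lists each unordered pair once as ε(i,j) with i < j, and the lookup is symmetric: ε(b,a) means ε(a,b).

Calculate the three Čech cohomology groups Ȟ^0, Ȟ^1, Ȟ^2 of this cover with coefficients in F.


nonempty overlaps:
  A12={q7} A14={q2} A15={q1} A16={q3} A23={q6} A34={q5} A56={q4}
C dims 6,7; δ0: rk 6, SNF 1^5·2
degree 0: 6−6−0 = 0 → Ȟ^0 ≅ 0
degree 1: 7−0−6 = 1 plus torsion [2] → Ȟ^1 ≅ Z ⊕ Z/2
degree 2: 0−0−0 = 0 → Ȟ^2 ≅ 0

Ȟ^0 = 0,  Ȟ^1 = Z ⊕ Z/2,  Ȟ^2 = 0


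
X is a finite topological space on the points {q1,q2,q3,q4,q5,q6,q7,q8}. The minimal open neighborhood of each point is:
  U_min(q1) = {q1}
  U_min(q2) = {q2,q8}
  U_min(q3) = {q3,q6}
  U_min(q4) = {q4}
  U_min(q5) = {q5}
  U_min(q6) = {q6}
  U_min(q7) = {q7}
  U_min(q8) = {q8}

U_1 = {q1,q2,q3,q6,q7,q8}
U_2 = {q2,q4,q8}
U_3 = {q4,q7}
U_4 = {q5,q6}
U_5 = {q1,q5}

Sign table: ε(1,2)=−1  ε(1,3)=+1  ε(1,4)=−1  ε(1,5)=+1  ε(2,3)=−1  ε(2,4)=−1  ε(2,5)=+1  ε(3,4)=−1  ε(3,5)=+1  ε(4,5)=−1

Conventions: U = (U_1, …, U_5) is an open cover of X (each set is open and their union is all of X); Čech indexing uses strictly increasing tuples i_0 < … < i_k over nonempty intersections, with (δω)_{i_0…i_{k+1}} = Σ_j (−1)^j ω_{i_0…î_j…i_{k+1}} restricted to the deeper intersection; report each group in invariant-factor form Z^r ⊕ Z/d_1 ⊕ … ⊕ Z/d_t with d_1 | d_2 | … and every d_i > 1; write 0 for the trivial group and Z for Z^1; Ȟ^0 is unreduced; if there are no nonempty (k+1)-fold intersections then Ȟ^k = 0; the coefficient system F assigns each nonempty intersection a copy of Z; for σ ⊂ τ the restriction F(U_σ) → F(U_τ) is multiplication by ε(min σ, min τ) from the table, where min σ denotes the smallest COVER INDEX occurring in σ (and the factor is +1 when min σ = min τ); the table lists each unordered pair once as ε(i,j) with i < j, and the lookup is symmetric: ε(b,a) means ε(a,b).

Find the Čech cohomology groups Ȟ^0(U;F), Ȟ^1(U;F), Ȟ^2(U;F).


Ȟ^0 ≅ Z, Ȟ^1 ≅ Z^2, Ȟ^2 ≅ 0

nonempty intersections:
  U12={q2,q8} U13={q7} U14={q6} U15={q1} U23={q4} U45={q5}
C dims 5,6; δ0: rk 4, SNF 1^4
Ȟ^0: (5−4)−0=1 ⇒ Z
Ȟ^1: (6−0)−4=2 ⇒ Z^2
Ȟ^2: (0−0)−0=0 ⇒ 0


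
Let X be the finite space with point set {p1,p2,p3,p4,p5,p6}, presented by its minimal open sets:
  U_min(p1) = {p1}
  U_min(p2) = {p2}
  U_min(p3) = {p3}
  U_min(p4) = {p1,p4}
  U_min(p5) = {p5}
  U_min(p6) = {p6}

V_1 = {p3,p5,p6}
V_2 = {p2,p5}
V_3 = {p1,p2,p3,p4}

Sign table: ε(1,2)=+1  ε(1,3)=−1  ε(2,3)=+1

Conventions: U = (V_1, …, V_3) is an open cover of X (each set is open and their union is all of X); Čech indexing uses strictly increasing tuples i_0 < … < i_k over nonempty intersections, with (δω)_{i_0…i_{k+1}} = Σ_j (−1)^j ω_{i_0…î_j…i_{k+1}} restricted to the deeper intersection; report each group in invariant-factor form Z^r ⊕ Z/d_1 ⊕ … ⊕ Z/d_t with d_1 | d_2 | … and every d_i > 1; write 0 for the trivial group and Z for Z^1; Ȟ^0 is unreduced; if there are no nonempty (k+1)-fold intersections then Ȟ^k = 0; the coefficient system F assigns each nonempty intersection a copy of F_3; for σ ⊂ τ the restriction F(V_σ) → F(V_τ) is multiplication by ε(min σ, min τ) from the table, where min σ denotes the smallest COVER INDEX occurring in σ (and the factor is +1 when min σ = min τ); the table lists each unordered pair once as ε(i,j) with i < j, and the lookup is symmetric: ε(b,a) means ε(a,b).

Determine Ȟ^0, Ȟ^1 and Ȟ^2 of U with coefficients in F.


cover nerve:
  V12={p5} V13={p3} V23={p2}
C dims 3,3; δ0: rk_F3 3
Ȟ^0: (3−3)−0=0 ⇒ 0
Ȟ^1: (3−0)−3=0 ⇒ 0
Ȟ^2: (0−0)−0=0 ⇒ 0

Ȟ^0 = 0,  Ȟ^1 = 0,  Ȟ^2 = 0


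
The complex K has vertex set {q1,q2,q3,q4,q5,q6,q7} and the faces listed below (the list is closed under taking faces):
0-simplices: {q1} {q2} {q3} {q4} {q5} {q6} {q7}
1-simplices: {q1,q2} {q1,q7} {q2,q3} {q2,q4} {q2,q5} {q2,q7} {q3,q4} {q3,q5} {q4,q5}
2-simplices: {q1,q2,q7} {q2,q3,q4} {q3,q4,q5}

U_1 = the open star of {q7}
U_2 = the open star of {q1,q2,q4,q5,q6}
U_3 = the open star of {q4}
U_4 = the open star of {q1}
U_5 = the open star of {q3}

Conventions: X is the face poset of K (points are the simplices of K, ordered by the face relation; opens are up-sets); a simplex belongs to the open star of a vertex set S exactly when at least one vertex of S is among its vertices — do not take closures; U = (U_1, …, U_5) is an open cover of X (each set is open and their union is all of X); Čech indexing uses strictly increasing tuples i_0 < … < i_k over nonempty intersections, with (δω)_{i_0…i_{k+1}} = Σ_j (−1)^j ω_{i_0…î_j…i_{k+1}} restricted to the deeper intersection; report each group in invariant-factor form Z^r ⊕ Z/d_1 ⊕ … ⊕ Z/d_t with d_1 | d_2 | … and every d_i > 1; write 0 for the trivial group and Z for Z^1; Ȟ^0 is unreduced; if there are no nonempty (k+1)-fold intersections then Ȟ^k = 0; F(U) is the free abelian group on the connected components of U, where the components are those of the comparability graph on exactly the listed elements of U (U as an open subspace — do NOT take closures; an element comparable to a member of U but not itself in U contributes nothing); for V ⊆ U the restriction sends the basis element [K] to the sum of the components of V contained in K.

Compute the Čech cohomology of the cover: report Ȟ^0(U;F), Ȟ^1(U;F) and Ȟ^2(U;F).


nerve simplices:
  U1={{q7},{q1,q7},{q2,q7},{q1,q2,q7}} U2={{q1},{q2},{q4},{q5},{q6},{q1,q2},{q1,q7},{q2,q3},{q2,q4},{q2,q5},{q2,q7},{q3,q4},{q3,q5},{q4,q5},{q1,q2,q7},{q2,q3,q4},{q3,q4,q5}} U3={{q4},{q2,q4},{q3,q4},{q4,q5},{q2,q3,q4},{q3,q4,q5}} U4={{q1},{q1,q2},{q1,q7},{q1,q2,q7}} U5={{q3},{q2,q3},{q3,q4},{q3,q5},{q2,q3,q4},{q3,q4,q5}}
  U12={{q1,q7},{q2,q7},{q1,q2,q7}} U14={{q1,q7},{q1,q2,q7}} U23={{q4},{q2,q4},{q3,q4},{q4,q5},{q2,q3,q4},{q3,q4,q5}} U24={{q1},{q1,q2},{q1,q7},{q1,q2,q7}} U25={{q2,q3},{q3,q4},{q3,q5},{q2,q3,q4},{q3,q4,q5}} U35={{q3,q4},{q2,q3,q4},{q3,q4,q5}}
  U124={{q1,q7},{q1,q2,q7}} U235={{q3,q4},{q2,q3,q4},{q3,q4,q5}}
components per intersection:
  U1: {{q7},{q1,q7},{q2,q7},{q1,q2,q7}}
  U2: {{q1},{q2},{q4},{q5},{q1,q2},{q1,q7},{q2,q3},{q2,q4},{q2,q5},{q2,q7},{q3,q4},{q3,q5},{q4,q5},{q1,q2,q7},{q2,q3,q4},{q3,q4,q5}} {{q6}}
  U3: {{q4},{q2,q4},{q3,q4},{q4,q5},{q2,q3,q4},{q3,q4,q5}}
  U4: {{q1},{q1,q2},{q1,q7},{q1,q2,q7}}
  U5: {{q3},{q2,q3},{q3,q4},{q3,q5},{q2,q3,q4},{q3,q4,q5}}
  U12: {{q1,q7},{q2,q7},{q1,q2,q7}}
  U14: {{q1,q7},{q1,q2,q7}}
  U23: {{q4},{q2,q4},{q3,q4},{q4,q5},{q2,q3,q4},{q3,q4,q5}}
  U24: {{q1},{q1,q2},{q1,q7},{q1,q2,q7}}
  U25: {{q2,q3},{q3,q4},{q3,q5},{q2,q3,q4},{q3,q4,q5}}
  U35: {{q3,q4},{q2,q3,q4},{q3,q4,q5}}
  U124: {{q1,q7},{q1,q2,q7}}
  U235: {{q3,q4},{q2,q3,q4},{q3,q4,q5}}
C dims 6,6,2; δ0: rk 4, SNF 1^4; δ1: rk 2, SNF 1^2
degree 0: 6−4−0 = 2 → Ȟ^0 ≅ Z^2
degree 1: 6−2−4 = 0 → Ȟ^1 ≅ 0
degree 2: 2−0−2 = 0 → Ȟ^2 ≅ 0

Ȟ^0 = Z^2; Ȟ^1 = 0; Ȟ^2 = 0


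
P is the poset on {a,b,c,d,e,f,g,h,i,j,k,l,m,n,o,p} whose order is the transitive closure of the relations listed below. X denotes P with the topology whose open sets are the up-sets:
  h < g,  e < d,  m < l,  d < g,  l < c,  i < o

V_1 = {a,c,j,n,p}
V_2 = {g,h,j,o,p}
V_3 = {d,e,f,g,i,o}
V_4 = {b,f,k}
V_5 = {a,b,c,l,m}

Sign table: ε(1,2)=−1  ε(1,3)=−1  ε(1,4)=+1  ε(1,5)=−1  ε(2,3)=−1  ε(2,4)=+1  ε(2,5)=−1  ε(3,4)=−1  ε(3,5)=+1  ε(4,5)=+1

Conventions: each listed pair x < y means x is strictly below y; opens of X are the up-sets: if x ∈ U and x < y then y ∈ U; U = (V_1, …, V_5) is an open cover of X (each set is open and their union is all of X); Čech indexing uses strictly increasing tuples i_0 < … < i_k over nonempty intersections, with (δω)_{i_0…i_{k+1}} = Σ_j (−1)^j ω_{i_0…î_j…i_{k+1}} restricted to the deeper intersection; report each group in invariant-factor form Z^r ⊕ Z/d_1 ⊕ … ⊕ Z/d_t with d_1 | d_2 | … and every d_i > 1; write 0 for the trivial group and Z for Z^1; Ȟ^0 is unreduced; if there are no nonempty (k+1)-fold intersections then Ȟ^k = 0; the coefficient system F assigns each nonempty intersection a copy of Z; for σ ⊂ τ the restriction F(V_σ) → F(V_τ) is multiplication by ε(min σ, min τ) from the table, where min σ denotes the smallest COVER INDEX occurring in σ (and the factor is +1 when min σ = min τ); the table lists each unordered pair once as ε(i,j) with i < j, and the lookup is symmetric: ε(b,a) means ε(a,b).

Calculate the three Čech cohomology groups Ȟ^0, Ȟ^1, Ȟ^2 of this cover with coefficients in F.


Ȟ^0(U;F) ≅ Z, Ȟ^1(U;F) ≅ Z, Ȟ^2(U;F) ≅ 0

intersection data:
  V12={j,p} V15={a,c} V23={g,o} V34={f} V45={b}
C dims 5,5; δ0: rk 4, SNF 1^4
Ȟ^0 = (5 − 4) − 0 = 1, so Ȟ^0 ≅ Z
Ȟ^1 = (5 − 0) − 4 = 1, so Ȟ^1 ≅ Z
Ȟ^2 = (0 − 0) − 0 = 0, so Ȟ^2 ≅ 0


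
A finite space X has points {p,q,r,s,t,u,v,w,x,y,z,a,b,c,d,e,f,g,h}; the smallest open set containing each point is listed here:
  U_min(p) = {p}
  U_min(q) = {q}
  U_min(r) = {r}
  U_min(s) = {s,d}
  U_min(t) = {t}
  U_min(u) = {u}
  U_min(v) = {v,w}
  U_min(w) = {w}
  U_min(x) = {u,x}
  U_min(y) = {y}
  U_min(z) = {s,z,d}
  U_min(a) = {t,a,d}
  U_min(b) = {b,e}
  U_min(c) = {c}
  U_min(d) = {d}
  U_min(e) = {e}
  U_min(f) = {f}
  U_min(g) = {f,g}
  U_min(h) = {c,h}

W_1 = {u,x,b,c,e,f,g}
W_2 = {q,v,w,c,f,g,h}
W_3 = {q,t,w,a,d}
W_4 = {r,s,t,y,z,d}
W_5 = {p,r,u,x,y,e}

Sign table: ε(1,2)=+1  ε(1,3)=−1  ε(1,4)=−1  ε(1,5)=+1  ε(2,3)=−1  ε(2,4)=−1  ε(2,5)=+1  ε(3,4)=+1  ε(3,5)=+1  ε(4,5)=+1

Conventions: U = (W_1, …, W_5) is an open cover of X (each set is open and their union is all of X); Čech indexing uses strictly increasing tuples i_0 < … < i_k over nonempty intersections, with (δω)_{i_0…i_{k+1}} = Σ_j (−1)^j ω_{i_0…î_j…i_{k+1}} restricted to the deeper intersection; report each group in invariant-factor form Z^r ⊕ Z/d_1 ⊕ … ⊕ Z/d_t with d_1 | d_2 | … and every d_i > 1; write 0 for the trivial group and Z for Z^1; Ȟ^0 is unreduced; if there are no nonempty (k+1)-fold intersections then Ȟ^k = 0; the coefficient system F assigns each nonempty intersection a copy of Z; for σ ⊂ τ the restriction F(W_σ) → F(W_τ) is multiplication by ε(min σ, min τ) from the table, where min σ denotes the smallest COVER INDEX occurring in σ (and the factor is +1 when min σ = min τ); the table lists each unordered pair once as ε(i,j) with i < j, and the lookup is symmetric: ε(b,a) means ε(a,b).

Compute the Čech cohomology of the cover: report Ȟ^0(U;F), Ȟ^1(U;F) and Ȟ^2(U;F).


nonempty intersections:
  W12={c,f,g} W15={u,x,e} W23={q,w} W34={t,d} W45={r,y}
C dims 5,5; δ0: rk 5, SNF 1^4·2
Ȟ^0: (5−5)−0=0 ⇒ 0
Ȟ^1: (5−0)−5=0 plus torsion [2] ⇒ Z/2
Ȟ^2: (0−0)−0=0 ⇒ 0

Ȟ^0 = 0; Ȟ^1 = Z/2; Ȟ^2 = 0


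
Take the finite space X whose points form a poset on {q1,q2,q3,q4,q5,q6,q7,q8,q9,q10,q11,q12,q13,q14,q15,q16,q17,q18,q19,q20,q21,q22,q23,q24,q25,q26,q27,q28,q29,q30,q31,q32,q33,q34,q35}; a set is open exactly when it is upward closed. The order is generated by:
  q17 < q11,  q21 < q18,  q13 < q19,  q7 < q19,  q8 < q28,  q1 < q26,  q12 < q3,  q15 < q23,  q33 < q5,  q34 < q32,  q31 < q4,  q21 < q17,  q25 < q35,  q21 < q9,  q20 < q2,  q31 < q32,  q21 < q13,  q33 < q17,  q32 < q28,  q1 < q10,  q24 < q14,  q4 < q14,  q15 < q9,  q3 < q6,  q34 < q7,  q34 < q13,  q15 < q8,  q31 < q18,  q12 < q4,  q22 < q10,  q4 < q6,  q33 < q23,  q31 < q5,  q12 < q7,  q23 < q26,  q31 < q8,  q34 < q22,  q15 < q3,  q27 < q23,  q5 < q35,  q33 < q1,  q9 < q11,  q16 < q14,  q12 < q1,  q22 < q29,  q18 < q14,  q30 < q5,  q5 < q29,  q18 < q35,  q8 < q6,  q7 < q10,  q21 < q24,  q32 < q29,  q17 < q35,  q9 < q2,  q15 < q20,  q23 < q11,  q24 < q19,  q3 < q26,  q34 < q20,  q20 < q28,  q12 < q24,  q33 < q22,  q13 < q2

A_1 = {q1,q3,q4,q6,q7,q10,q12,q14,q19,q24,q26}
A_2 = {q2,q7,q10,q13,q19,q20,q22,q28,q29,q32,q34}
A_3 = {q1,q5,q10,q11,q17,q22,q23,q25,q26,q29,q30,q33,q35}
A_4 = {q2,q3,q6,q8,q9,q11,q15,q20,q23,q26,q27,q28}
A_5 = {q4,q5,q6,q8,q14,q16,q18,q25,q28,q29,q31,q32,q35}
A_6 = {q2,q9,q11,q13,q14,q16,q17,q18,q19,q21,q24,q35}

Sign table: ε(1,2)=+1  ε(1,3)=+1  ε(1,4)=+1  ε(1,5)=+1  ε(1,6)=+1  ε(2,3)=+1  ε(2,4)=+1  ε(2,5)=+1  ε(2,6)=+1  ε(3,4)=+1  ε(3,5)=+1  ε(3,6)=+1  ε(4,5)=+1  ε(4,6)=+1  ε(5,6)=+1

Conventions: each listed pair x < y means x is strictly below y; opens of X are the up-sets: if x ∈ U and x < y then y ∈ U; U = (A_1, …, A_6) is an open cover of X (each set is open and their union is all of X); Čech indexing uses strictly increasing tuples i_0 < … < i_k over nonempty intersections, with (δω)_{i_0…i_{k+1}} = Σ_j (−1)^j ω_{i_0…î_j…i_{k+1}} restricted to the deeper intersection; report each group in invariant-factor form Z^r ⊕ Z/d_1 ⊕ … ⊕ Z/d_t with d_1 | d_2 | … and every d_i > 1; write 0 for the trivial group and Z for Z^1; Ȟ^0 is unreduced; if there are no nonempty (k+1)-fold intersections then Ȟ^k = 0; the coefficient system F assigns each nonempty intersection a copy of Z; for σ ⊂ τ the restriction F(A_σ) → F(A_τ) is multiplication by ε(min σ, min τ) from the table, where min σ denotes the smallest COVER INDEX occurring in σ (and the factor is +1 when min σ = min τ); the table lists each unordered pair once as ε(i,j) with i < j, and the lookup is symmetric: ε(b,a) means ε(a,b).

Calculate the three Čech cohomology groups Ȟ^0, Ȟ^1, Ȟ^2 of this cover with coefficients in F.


nonempty overlaps:
  A12={q7,q10,q19} A13={q1,q10,q26} A14={q3,q6,q26} A15={q4,q6,q14} A16={q14,q19,q24} A23={q10,q22,q29} A24={q2,q20,q28} A25={q28,q29,q32} A26={q2,q13,q19} A34={q11,q23,q26} A35={q5,q25,q29,q35} A36={q11,q17,q35} A45={q6,q8,q28} A46={q2,q9,q11} A56={q14,q16,q18,q35}
  A123={q10} A126={q19} A134={q26} A145={q6} A156={q14} A235={q29} A245={q28} A246={q2} A346={q11} A356={q35}
C dims 6,15,10; δ0: rk 5, SNF 1^5; δ1: rk 10, SNF 1^9·2
degree 0: 6−5−0 = 1 → Ȟ^0 ≅ Z
degree 1: 15−10−5 = 0 → Ȟ^1 ≅ 0
degree 2: 10−0−10 = 0 plus torsion [2] → Ȟ^2 ≅ Z/2

Ȟ^0 = Z,  Ȟ^1 = 0,  Ȟ^2 = Z/2
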